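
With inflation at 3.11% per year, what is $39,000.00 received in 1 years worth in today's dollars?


Formula: Real value = nominal / (1 + inflation)^years
Price level: (1 + 0.0311)^1 = 1.0311
Real value = $39,000.00 / 1.0311 = $37,823.68

$37,823.68


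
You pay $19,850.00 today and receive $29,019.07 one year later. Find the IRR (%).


Formula: IRR = C1/C0 - 1
Substituting: IRR = $29,019.07 / $19,850.00 - 1
Ratio: 1.461918 - 1 = 0.461918
IRR = 46.1918%

46.1918%


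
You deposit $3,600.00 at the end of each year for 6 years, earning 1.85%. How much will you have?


Formula: FV = PMT * ((1+r)^n - 1) / r
Growth factor: (1 + 0.0185)^6 = 1.116262
Numerator: 1.116262 - 1 = 0.116262
FV = $3,600.00 * 0.116262 / 0.0185 = $22,623.99

$22,623.99


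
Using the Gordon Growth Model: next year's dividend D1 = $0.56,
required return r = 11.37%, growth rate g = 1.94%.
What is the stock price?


Formula: P = D1 / (r - g)
Spread: r - g = 0.1137 - 0.0194 = 0.0943
Substituting: P = $0.56 / 0.0943
P = $5.94

$5.94


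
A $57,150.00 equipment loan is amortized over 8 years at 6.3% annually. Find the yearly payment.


Formula: PMT = PV * r / (1 - (1+r)^(-n))
Denominator: 1 - (1 + 0.063)^(-8) = 0.386614
Numerator: $57,150.00 * 0.063 = 3600.45
PMT = 3600.45 / 0.386614 = $9,312.78

$9,312.78


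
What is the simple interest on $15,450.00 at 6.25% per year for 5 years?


Formula: I = P * r * t
Substituting: I = $15,450.00 * 0.0625 * 5
Step: I = $15,450.00 * 0.3125
I = $4,828.13

$4,828.13


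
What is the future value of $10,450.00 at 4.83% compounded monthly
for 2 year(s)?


Formula: FV = P * (1 + r/m)^(m*t)
Period rate: r/m = 0.0483 / 12 = 0.004025
Total periods: m*t = 12 * 2 = 24
Growth factor: (1 + 0.004025)^24 = 1.101206
FV = $10,450.00 * 1.101206 = $11,507.60

$11,507.60


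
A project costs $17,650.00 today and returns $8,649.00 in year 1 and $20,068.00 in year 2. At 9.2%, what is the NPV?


Formula: NPV = C0 + C1/(1+r) + C2/(1+r)^2
Discount C1: $8,649.00 / (1 + 0.092) = $7,920.33
Discount C2: $20,068.00 / (1 + 0.092)^2 = $16,829.02
NPV = -$17,650.00 + $7,920.33 + $16,829.02 = $7,099.35

$7,099.35


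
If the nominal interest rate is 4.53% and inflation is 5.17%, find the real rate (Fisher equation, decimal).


Formula: (1 + r_real) = (1 + r_nom) / (1 + inflation)
Substituting: (1 + r_real) = 1.0453 / 1.0517
(1 + r_real) = 0.993915
r_real = 0.993915 - 1 = -0.006085

-0.006085


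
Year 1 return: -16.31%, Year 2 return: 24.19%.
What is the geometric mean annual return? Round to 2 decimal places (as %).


Formula: Geometric mean = ((1+r1)*(1+r2))^(1/2) - 1
Product: (1 + -0.1631) * (1 + 0.2419) = 0.8369 * 1.2419 = 1.039346
Square root: 1.039346^0.5 = 1.019483
Geometric mean = 1.019483 - 1 = 0.019483
As percentage: 1.95%

1.95%


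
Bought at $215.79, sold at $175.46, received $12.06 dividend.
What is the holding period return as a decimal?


Formula: HPR = (P1 - P0 + D) / P0
Gain: $175.46 - $215.79 + $12.06 = -$28.27
HPR = -$28.27 / $215.79 = -0.131

-0.131


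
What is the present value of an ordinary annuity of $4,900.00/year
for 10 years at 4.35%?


Formula: PV = PMT * (1 - (1+r)^(-n)) / r
Discount factor: (1 + 0.0435)^(-10) = 0.653244
Bracket: 1 - 0.653244 = 0.346756
PV = $4,900.00 * 0.346756 / 0.0435 = $39,059.87

$39,059.87


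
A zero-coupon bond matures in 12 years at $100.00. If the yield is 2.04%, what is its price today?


Formula: Price = FV / (1 + r)^n
Substituting: Price = $100.00 / (1 + 0.0204)^12
Discount factor: (1.0204)^12 = 1.274223
Price = $100.00 / 1.274223 = $78.48

$78.48


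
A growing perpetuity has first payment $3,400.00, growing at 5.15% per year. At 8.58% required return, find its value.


Formula: PV = C / (r - g)
Spread: r - g = 0.0858 - 0.0515 = 0.0343
Substituting: PV = $3,400.00 / 0.0343
PV = $99,125.36

$99,125.36


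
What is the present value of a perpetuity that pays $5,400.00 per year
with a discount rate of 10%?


Formula: PV = C / r
Substituting: PV = $5,400.00 / 0.1
PV = $54,000.00

$54,000.00


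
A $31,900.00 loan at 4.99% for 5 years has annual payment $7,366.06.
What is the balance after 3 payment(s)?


Formula: Balance = PV*(1+r)^k - PMT*((1+r)^k - 1)/r
Growth: (1 + 0.0499)^3 = 1.157294
Accumulated factor: ((1+r)^k - 1)/r = 3.15219
Balance = $31,900.00 * 1.157294 - $7,366.06 * 3.15219
Balance = $13,698.47

$13,698.47


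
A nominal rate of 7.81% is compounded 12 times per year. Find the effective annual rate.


Formula: EAR = (1 + r/m)^m - 1
Period rate: r/m = 0.0781 / 12 = 0.006508
Compounding: (1 + 0.006508)^12 = 1.080957
EAR = 1.080957 - 1 = 0.080957

0.080957


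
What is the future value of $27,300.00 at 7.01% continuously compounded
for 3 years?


Formula: FV = P * e^(r*t)
Exponent: r*t = 0.0701 * 3 = 0.2103
e^(0.2103) = 1.234048
FV = $27,300.00 * 1.234048 = $33,689.52

$33,689.52


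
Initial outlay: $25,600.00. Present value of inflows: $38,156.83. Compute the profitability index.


Formula: PI = PV(cash flows) / initial investment
Substituting: PI = $38,156.83 / $25,600.00
PI = 1.4905

1.4905


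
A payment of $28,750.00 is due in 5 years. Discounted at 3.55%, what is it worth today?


Formula: PV = FV / (1 + r)^n
Substituting: PV = $28,750.00 / (1 + 0.0355)^5
Discount factor: (1.0355)^5 = 1.190558
PV = $28,750.00 / 1.190558 = $24,148.34

$24,148.34


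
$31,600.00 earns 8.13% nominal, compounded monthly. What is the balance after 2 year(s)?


Formula: FV = P * (1 + r/m)^(m*t)
Period rate: r/m = 0.0813 / 12 = 0.006775
Total periods: m*t = 12 * 2 = 24
Growth factor: (1 + 0.006775)^24 = 1.175921
FV = $31,600.00 * 1.175921 = $37,159.10

$37,159.10


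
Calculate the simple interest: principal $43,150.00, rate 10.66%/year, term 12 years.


Formula: I = P * r * t
Substituting: I = $43,150.00 * 0.1066 * 12
Step: I = $43,150.00 * 1.2792
I = $55,197.48

$55,197.48


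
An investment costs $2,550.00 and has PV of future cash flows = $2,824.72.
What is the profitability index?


Formula: PI = PV(cash flows) / initial investment
Substituting: PI = $2,824.72 / $2,550.00
PI = 1.1077

1.1077


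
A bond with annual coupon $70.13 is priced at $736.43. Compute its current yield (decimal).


Formula: Current yield = annual coupon / price
Substituting: CY = $70.13 / $736.43
CY = 0.09523

0.09523


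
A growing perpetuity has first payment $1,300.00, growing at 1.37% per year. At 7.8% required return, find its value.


Formula: PV = C / (r - g)
Spread: r - g = 0.078 - 0.0137 = 0.0643
Substituting: PV = $1,300.00 / 0.0643
PV = $20,217.73

$20,217.73


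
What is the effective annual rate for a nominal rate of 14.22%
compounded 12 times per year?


Formula: EAR = (1 + r/m)^m - 1
Period rate: r/m = 0.1422 / 12 = 0.01185
Compounding: (1 + 0.01185)^12 = 1.151844
EAR = 1.151844 - 1 = 0.151844

0.151844


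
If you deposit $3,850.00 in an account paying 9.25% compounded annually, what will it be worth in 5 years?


Formula: FV = P * (1 + r)^n
Substituting: FV = $3,850.00 * (1 + 0.0925)^5
Growth factor: (1.0925)^5 = 1.55635
FV = $3,850.00 * 1.55635 = $5,991.95

$5,991.95


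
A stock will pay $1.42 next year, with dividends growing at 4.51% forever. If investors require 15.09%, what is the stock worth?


Formula: P = D1 / (r - g)
Spread: r - g = 0.1509 - 0.0451 = 0.1058
Substituting: P = $1.42 / 0.1058
P = $13.42

$13.42


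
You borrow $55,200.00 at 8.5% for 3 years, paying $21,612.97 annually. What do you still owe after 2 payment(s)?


Formula: Balance = PV*(1+r)^k - PMT*((1+r)^k - 1)/r
Growth: (1 + 0.085)^2 = 1.177225
Accumulated factor: ((1+r)^k - 1)/r = 2.085
Balance = $55,200.00 * 1.177225 - $21,612.97 * 2.085
Balance = $19,919.78

$19,919.78


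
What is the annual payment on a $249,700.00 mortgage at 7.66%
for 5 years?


Formula: PMT = PV * r / (1 - (1+r)^(-n))
Denominator: 1 - (1 + 0.0766)^(-5) = 0.308602
Numerator: $249,700.00 * 0.0766 = 19127.02
PMT = 19127.02 / 0.308602 = $61,979.57

$61,979.57


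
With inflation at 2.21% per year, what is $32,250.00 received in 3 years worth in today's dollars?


Formula: Real value = nominal / (1 + inflation)^years
Price level: (1 + 0.0221)^3 = 1.067776
Real value = $32,250.00 / 1.067776 = $30,202.96

$30,202.96


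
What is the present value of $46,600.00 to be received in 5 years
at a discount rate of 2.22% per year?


Formula: PV = FV / (1 + r)^n
Substituting: PV = $46,600.00 / (1 + 0.0222)^5
Discount factor: (1.0222)^5 = 1.116039
PV = $46,600.00 / 1.116039 = $41,754.81

$41,754.81


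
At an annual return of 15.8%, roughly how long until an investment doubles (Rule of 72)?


Formula: Years ≈ 72 / r
Substituting: Years ≈ 72 / 15.8
Years ≈ 4.6

4.6 years


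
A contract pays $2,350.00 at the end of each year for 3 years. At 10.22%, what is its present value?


Formula: PV = PMT * (1 - (1+r)^(-n)) / r
Discount factor: (1 + 0.1022)^(-3) = 0.746825
Bracket: 1 - 0.746825 = 0.253175
PV = $2,350.00 * 0.253175 / 0.1022 = $5,821.54

$5,821.54


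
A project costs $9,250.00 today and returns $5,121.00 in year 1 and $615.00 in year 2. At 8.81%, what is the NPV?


Formula: NPV = C0 + C1/(1+r) + C2/(1+r)^2
Discount C1: $5,121.00 / (1 + 0.0881) = $4,706.37
Discount C2: $615.00 / (1 + 0.0881)^2 = $519.44
NPV = -$9,250.00 + $4,706.37 + $519.44 = -$4,024.19

-$4,024.19


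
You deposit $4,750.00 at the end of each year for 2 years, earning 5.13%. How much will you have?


Formula: FV = PMT * ((1+r)^n - 1) / r
Growth factor: (1 + 0.0513)^2 = 1.105232
Numerator: 1.105232 - 1 = 0.105232
FV = $4,750.00 * 0.105232 / 0.0513 = $9,743.68

$9,743.68


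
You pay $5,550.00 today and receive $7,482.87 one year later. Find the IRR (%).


Formula: IRR = C1/C0 - 1
Substituting: IRR = $7,482.87 / $5,550.00 - 1
Ratio: 1.348265 - 1 = 0.348265
IRR = 34.8265%

34.8265%


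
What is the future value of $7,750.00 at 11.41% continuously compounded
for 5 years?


Formula: FV = P * e^(r*t)
Exponent: r*t = 0.1141 * 5 = 0.5705
e^(0.5705) = 1.769151
FV = $7,750.00 * 1.769151 = $13,710.92

$13,710.92


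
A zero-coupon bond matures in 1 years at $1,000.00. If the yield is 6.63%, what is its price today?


Formula: Price = FV / (1 + r)^n
Substituting: Price = $1,000.00 / (1 + 0.0663)^1
Discount factor: (1.0663)^1 = 1.0663
Price = $1,000.00 / 1.0663 = $937.82

$937.82


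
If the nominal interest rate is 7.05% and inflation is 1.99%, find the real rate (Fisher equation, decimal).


Formula: (1 + r_real) = (1 + r_nom) / (1 + inflation)
Substituting: (1 + r_real) = 1.0705 / 1.0199
(1 + r_real) = 1.049613
r_real = 1.049613 - 1 = 0.049613

0.049613


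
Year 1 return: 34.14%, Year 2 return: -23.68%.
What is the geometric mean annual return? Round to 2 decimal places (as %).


Formula: Geometric mean = ((1+r1)*(1+r2))^(1/2) - 1
Product: (1 + 0.3414) * (1 + -0.2368) = 1.3414 * 0.7632 = 1.023756
Square root: 1.023756^0.5 = 1.011809
Geometric mean = 1.011809 - 1 = 0.011809
As percentage: 1.18%

1.18%


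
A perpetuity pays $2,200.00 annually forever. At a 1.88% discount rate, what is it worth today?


Formula: PV = C / r
Substituting: PV = $2,200.00 / 0.0188
PV = $117,021.28

$117,021.28


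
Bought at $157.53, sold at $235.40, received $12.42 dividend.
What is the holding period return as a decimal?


Formula: HPR = (P1 - P0 + D) / P0
Gain: $235.40 - $157.53 + $12.42 = $90.29
HPR = $90.29 / $157.53 = 0.5732

0.5732


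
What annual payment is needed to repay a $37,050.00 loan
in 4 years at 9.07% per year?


Formula: PMT = PV * r / (1 - (1+r)^(-n))
Denominator: 1 - (1 + 0.0907)^(-4) = 0.293392
Numerator: $37,050.00 * 0.0907 = 3360.435
PMT = 3360.435 / 0.293392 = $11,453.75

$11,453.75


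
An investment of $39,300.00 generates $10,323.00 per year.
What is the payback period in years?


Formula: Payback = investment / annual cash flow
Substituting: Payback = $39,300.00 / $10,323.00
Payback = 3.807 years

3.807 years


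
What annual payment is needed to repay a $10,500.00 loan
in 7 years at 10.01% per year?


Formula: PMT = PV * r / (1 - (1+r)^(-n))
Denominator: 1 - (1 + 0.1001)^(-7) = 0.487168
Numerator: $10,500.00 * 0.1001 = 1051.05
PMT = 1051.05 / 0.487168 = $2,157.47

$2,157.47


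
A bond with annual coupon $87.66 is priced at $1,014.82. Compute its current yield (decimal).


Formula: Current yield = annual coupon / price
Substituting: CY = $87.66 / $1,014.82
CY = 0.08638

0.08638


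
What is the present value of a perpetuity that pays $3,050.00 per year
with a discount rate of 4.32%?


Formula: PV = C / r
Substituting: PV = $3,050.00 / 0.0432
PV = $70,601.85

$70,601.85


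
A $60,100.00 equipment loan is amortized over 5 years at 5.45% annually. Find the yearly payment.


Formula: PMT = PV * r / (1 - (1+r)^(-n))
Denominator: 1 - (1 + 0.0545)^(-5) = 0.23305
Numerator: $60,100.00 * 0.0545 = 3275.45
PMT = 3275.45 / 0.23305 = $14,054.71

$14,054.71


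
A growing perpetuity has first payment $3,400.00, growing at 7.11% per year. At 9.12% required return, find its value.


Formula: PV = C / (r - g)
Spread: r - g = 0.0912 - 0.0711 = 0.0201
Substituting: PV = $3,400.00 / 0.0201
PV = $169,154.23

$169,154.23


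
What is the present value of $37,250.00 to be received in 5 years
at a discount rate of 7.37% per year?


Formula: PV = FV / (1 + r)^n
Substituting: PV = $37,250.00 / (1 + 0.0737)^5
Discount factor: (1.0737)^5 = 1.42697
PV = $37,250.00 / 1.42697 = $26,104.27

$26,104.27


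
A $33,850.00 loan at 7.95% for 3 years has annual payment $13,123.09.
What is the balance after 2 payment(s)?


Formula: Balance = PV*(1+r)^k - PMT*((1+r)^k - 1)/r
Growth: (1 + 0.0795)^2 = 1.16532
Accumulated factor: ((1+r)^k - 1)/r = 2.0795
Balance = $33,850.00 * 1.16532 - $13,123.09 * 2.0795
Balance = $12,156.62

$12,156.62


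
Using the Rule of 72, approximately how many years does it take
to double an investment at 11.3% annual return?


Formula: Years ≈ 72 / r
Substituting: Years ≈ 72 / 11.3
Years ≈ 6.4

6.4 years


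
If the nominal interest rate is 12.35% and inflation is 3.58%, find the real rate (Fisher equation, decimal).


Formula: (1 + r_real) = (1 + r_nom) / (1 + inflation)
Substituting: (1 + r_real) = 1.1235 / 1.0358
(1 + r_real) = 1.084669
r_real = 1.084669 - 1 = 0.084669

0.084669


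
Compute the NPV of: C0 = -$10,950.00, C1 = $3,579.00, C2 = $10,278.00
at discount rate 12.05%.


Formula: NPV = C0 + C1/(1+r) + C2/(1+r)^2
Discount C1: $3,579.00 / (1 + 0.1205) = $3,194.11
Discount C2: $10,278.00 / (1 + 0.1205)^2 = $8,186.25
NPV = -$10,950.00 + $3,194.11 + $8,186.25 = $430.36

$430.36


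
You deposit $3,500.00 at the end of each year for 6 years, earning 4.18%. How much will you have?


Formula: FV = PMT * ((1+r)^n - 1) / r
Growth factor: (1 + 0.0418)^6 = 1.278516
Numerator: 1.278516 - 1 = 0.278516
FV = $3,500.00 * 0.278516 / 0.0418 = $23,320.71

$23,320.71


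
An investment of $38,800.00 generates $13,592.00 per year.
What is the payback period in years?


Formula: Payback = investment / annual cash flow
Substituting: Payback = $38,800.00 / $13,592.00
Payback = 2.8546 years

2.8546 years


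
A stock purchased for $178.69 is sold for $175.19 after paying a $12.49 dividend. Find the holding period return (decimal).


Formula: HPR = (P1 - P0 + D) / P0
Gain: $175.19 - $178.69 + $12.49 = $8.99
HPR = $8.99 / $178.69 = 0.0503

0.0503


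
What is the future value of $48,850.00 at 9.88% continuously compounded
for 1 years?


Formula: FV = P * e^(r*t)
Exponent: r*t = 0.0988 * 1 = 0.0988
e^(0.0988) = 1.103846
FV = $48,850.00 * 1.103846 = $53,922.85

$53,922.85


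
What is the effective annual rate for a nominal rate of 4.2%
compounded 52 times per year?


Formula: EAR = (1 + r/m)^m - 1
Period rate: r/m = 0.042 / 52 = 0.000808
Compounding: (1 + 0.000808)^52 = 1.042877
EAR = 1.042877 - 1 = 0.042877

0.042877


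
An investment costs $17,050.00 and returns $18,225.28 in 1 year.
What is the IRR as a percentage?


Formula: IRR = C1/C0 - 1
Substituting: IRR = $18,225.28 / $17,050.00 - 1
Ratio: 1.068931 - 1 = 0.068931
IRR = 6.8931%

6.8931%


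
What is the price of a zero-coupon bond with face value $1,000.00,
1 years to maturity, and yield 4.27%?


Formula: Price = FV / (1 + r)^n
Substituting: Price = $1,000.00 / (1 + 0.0427)^1
Discount factor: (1.0427)^1 = 1.0427
Price = $1,000.00 / 1.0427 = $959.05

$959.05


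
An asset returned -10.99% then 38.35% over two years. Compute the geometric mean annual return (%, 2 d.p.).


Formula: Geometric mean = ((1+r1)*(1+r2))^(1/2) - 1
Product: (1 + -0.1099) * (1 + 0.3835) = 0.8901 * 1.3835 = 1.231453
Square root: 1.231453^0.5 = 1.109709
Geometric mean = 1.109709 - 1 = 0.109709
As percentage: 10.97%

10.97%


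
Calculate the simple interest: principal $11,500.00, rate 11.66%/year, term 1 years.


Formula: I = P * r * t
Substituting: I = $11,500.00 * 0.1166 * 1
Step: I = $11,500.00 * 0.1166
I = $1,340.90

$1,340.90


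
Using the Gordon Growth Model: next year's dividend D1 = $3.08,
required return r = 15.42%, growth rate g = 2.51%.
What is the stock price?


Formula: P = D1 / (r - g)
Spread: r - g = 0.1542 - 0.0251 = 0.1291
Substituting: P = $3.08 / 0.1291
P = $23.86

$23.86


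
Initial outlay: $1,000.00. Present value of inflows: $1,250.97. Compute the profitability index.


Formula: PI = PV(cash flows) / initial investment
Substituting: PI = $1,250.97 / $1,000.00
PI = 1.251

1.251


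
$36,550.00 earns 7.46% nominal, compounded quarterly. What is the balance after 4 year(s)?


Formula: FV = P * (1 + r/m)^(m*t)
Period rate: r/m = 0.0746 / 4 = 0.01865
Total periods: m*t = 4 * 4 = 16
Growth factor: (1 + 0.01865)^16 = 1.344002
FV = $36,550.00 * 1.344002 = $49,123.26

$49,123.26


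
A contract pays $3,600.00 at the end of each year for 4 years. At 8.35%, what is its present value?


Formula: PV = PMT * (1 - (1+r)^(-n)) / r
Discount factor: (1 + 0.0835)^(-4) = 0.725578
Bracket: 1 - 0.725578 = 0.274422
PV = $3,600.00 * 0.274422 / 0.0835 = $11,831.35

$11,831.35


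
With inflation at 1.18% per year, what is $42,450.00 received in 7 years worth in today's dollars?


Formula: Real value = nominal / (1 + inflation)^years
Price level: (1 + 0.0118)^7 = 1.085582
Real value = $42,450.00 / 1.085582 = $39,103.44

$39,103.44


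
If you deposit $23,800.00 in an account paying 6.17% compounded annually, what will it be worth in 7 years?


Formula: FV = P * (1 + r)^n
Substituting: FV = $23,800.00 * (1 + 0.0617)^7
Growth factor: (1.0617)^7 = 1.520592
FV = $23,800.00 * 1.520592 = $36,190.09

$36,190.09


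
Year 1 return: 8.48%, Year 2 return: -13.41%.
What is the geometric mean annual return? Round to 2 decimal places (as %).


Formula: Geometric mean = ((1+r1)*(1+r2))^(1/2) - 1
Product: (1 + 0.0848) * (1 + -0.1341) = 1.0848 * 0.8659 = 0.939328
Square root: 0.939328^0.5 = 0.96919
Geometric mean = 0.96919 - 1 = -0.03081
As percentage: -3.08%

-3.08%


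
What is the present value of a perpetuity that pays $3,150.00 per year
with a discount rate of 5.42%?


Formula: PV = C / r
Substituting: PV = $3,150.00 / 0.0542
PV = $58,118.08

$58,118.08


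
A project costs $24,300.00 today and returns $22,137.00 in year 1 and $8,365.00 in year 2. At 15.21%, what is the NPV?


Formula: NPV = C0 + C1/(1+r) + C2/(1+r)^2
Discount C1: $22,137.00 / (1 + 0.1521) = $19,214.48
Discount C2: $8,365.00 / (1 + 0.1521)^2 = $6,302.10
NPV = -$24,300.00 + $19,214.48 + $6,302.10 = $1,216.58

$1,216.58


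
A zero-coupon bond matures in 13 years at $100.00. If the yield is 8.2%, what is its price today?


Formula: Price = FV / (1 + r)^n
Substituting: Price = $100.00 / (1 + 0.082)^13
Discount factor: (1.082)^13 = 2.785829
Price = $100.00 / 2.785829 = $35.90

$35.90


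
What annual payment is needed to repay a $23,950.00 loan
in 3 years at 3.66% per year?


Formula: PMT = PV * r / (1 - (1+r)^(-n))
Denominator: 1 - (1 + 0.0366)^(-3) = 0.102227
Numerator: $23,950.00 * 0.0366 = 876.57
PMT = 876.57 / 0.102227 = $8,574.71

$8,574.71


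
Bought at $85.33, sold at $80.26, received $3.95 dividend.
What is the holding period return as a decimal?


Formula: HPR = (P1 - P0 + D) / P0
Gain: $80.26 - $85.33 + $3.95 = -$1.12
HPR = -$1.12 / $85.33 = -0.0131

-0.0131


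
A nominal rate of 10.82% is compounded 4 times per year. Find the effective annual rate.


Formula: EAR = (1 + r/m)^m - 1
Period rate: r/m = 0.1082 / 4 = 0.02705
Compounding: (1 + 0.02705)^4 = 1.11267
EAR = 1.11267 - 1 = 0.11267

0.11267


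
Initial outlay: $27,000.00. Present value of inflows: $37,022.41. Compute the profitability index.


Formula: PI = PV(cash flows) / initial investment
Substituting: PI = $37,022.41 / $27,000.00
PI = 1.3712

1.3712


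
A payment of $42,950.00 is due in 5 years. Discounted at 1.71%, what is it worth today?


Formula: PV = FV / (1 + r)^n
Substituting: PV = $42,950.00 / (1 + 0.0171)^5
Discount factor: (1.0171)^5 = 1.088475
PV = $42,950.00 / 1.088475 = $39,458.89

$39,458.89


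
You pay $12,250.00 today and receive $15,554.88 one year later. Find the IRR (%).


Formula: IRR = C1/C0 - 1
Substituting: IRR = $15,554.88 / $12,250.00 - 1
Ratio: 1.269786 - 1 = 0.269786
IRR = 26.9786%

26.9786%


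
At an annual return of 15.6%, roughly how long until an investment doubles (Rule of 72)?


Formula: Years ≈ 72 / r
Substituting: Years ≈ 72 / 15.6
Years ≈ 4.6

4.6 years


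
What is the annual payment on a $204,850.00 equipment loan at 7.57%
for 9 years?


Formula: PMT = PV * r / (1 - (1+r)^(-n))
Denominator: 1 - (1 + 0.0757)^(-9) = 0.481463
Numerator: $204,850.00 * 0.0757 = 15507.145
PMT = 15507.145 / 0.481463 = $32,208.36

$32,208.36


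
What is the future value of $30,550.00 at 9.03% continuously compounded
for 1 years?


Formula: FV = P * e^(r*t)
Exponent: r*t = 0.0903 * 1 = 0.0903
e^(0.0903) = 1.094503
FV = $30,550.00 * 1.094503 = $33,437.05

$33,437.05


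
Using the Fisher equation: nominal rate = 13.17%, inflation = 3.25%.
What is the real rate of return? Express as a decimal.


Formula: (1 + r_real) = (1 + r_nom) / (1 + inflation)
Substituting: (1 + r_real) = 1.1317 / 1.0325
(1 + r_real) = 1.096077
r_real = 1.096077 - 1 = 0.096077

0.096077


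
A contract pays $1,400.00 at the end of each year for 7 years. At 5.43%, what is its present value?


Formula: PV = PMT * (1 - (1+r)^(-n)) / r
Discount factor: (1 + 0.0543)^(-7) = 0.690638
Bracket: 1 - 0.690638 = 0.309362
PV = $1,400.00 * 0.309362 / 0.0543 = $7,976.18

$7,976.18


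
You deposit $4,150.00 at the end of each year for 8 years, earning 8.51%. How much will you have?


Formula: FV = PMT * ((1+r)^n - 1) / r
Growth factor: (1 + 0.0851)^8 = 1.922021
Numerator: 1.922021 - 1 = 0.922021
FV = $4,150.00 * 0.922021 / 0.0851 = $44,963.42

$44,963.42


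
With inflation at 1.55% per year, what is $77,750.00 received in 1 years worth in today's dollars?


Formula: Real value = nominal / (1 + inflation)^years
Price level: (1 + 0.0155)^1 = 1.0155
Real value = $77,750.00 / 1.0155 = $76,563.27

$76,563.27


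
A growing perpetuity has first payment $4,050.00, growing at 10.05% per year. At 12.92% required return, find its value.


Formula: PV = C / (r - g)
Spread: r - g = 0.1292 - 0.1005 = 0.0287
Substituting: PV = $4,050.00 / 0.0287
PV = $141,114.98

$141,114.98


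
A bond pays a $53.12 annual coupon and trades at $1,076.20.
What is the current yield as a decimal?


Formula: Current yield = annual coupon / price
Substituting: CY = $53.12 / $1,076.20
CY = 0.049359

0.049359


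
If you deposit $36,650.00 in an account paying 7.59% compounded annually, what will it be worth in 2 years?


Formula: FV = P * (1 + r)^n
Substituting: FV = $36,650.00 * (1 + 0.0759)^2
Growth factor: (1.0759)^2 = 1.157561
FV = $36,650.00 * 1.157561 = $42,424.60

$42,424.60


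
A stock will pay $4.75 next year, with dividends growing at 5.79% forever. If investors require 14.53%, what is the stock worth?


Formula: P = D1 / (r - g)
Spread: r - g = 0.1453 - 0.0579 = 0.0874
Substituting: P = $4.75 / 0.0874
P = $54.35

$54.35


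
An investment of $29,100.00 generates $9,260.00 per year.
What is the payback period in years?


Formula: Payback = investment / annual cash flow
Substituting: Payback = $29,100.00 / $9,260.00
Payback = 3.1425 years

3.1425 years


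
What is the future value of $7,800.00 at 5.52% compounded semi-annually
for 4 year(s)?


Formula: FV = P * (1 + r/m)^(m*t)
Period rate: r/m = 0.0552 / 2 = 0.0276
Total periods: m*t = 2 * 4 = 8
Growth factor: (1 + 0.0276)^8 = 1.243348
FV = $7,800.00 * 1.243348 = $9,698.12

$9,698.12


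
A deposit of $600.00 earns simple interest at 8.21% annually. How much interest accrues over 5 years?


Formula: I = P * r * t
Substituting: I = $600.00 * 0.0821 * 5
Step: I = $600.00 * 0.4105
I = $246.30

$246.30


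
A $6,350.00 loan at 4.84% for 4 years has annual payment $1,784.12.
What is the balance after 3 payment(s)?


Formula: Balance = PV*(1+r)^k - PMT*((1+r)^k - 1)/r
Growth: (1 + 0.0484)^3 = 1.152341
Accumulated factor: ((1+r)^k - 1)/r = 3.147543
Balance = $6,350.00 * 1.152341 - $1,784.12 * 3.147543
Balance = $1,701.77

$1,701.77


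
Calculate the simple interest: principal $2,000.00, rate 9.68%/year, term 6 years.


Formula: I = P * r * t
Substituting: I = $2,000.00 * 0.0968 * 6
Step: I = $2,000.00 * 0.5808
I = $1,161.60

$1,161.60


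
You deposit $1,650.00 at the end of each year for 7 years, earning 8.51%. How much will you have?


Formula: FV = PMT * ((1+r)^n - 1) / r
Growth factor: (1 + 0.0851)^7 = 1.771285
Numerator: 1.771285 - 1 = 0.771285
FV = $1,650.00 * 0.771285 / 0.0851 = $14,954.40

$14,954.40


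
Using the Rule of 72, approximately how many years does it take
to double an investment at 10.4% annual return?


Formula: Years ≈ 72 / r
Substituting: Years ≈ 72 / 10.4
Years ≈ 6.9

6.9 years


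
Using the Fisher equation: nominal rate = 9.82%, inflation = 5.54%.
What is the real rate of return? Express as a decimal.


Formula: (1 + r_real) = (1 + r_nom) / (1 + inflation)
Substituting: (1 + r_real) = 1.0982 / 1.0554
(1 + r_real) = 1.040553
r_real = 1.040553 - 1 = 0.040553

0.040553


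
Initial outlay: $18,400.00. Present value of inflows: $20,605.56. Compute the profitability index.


Formula: PI = PV(cash flows) / initial investment
Substituting: PI = $20,605.56 / $18,400.00
PI = 1.1199

1.1199


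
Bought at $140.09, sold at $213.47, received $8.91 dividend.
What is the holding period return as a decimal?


Formula: HPR = (P1 - P0 + D) / P0
Gain: $213.47 - $140.09 + $8.91 = $82.29
HPR = $82.29 / $140.09 = 0.5874

0.5874


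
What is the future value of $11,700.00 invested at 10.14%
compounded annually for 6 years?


Formula: FV = P * (1 + r)^n
Substituting: FV = $11,700.00 * (1 + 0.1014)^6
Growth factor: (1.1014)^6 = 1.785132
FV = $11,700.00 * 1.785132 = $20,886.05

$20,886.05


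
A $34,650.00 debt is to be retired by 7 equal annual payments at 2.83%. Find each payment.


Formula: PMT = PV * r / (1 - (1+r)^(-n))
Denominator: 1 - (1 + 0.0283)^(-7) = 0.177452
Numerator: $34,650.00 * 0.0283 = 980.595
PMT = 980.595 / 0.177452 = $5,525.97

$5,525.97


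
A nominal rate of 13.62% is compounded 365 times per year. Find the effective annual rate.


Formula: EAR = (1 + r/m)^m - 1
Period rate: r/m = 0.1362 / 365 = 0.000373
Compounding: (1 + 0.000373)^365 = 1.145882
EAR = 1.145882 - 1 = 0.145882

0.145882


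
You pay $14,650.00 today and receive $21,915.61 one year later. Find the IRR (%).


Formula: IRR = C1/C0 - 1
Substituting: IRR = $21,915.61 / $14,650.00 - 1
Ratio: 1.495946 - 1 = 0.495946
IRR = 49.5946%

49.5946%


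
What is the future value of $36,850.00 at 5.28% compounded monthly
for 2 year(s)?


Formula: FV = P * (1 + r/m)^(m*t)
Period rate: r/m = 0.0528 / 12 = 0.0044
Total periods: m*t = 12 * 2 = 24
Growth factor: (1 + 0.0044)^24 = 1.11112
FV = $36,850.00 * 1.11112 = $40,944.77

$40,944.77


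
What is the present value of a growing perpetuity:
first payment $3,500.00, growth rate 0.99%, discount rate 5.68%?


Formula: PV = C / (r - g)
Spread: r - g = 0.0568 - 0.0099 = 0.0469
Substituting: PV = $3,500.00 / 0.0469
PV = $74,626.87

$74,626.87


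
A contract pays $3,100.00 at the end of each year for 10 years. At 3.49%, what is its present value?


Formula: PV = PMT * (1 - (1+r)^(-n)) / r
Discount factor: (1 + 0.0349)^(-10) = 0.709604
Bracket: 1 - 0.709604 = 0.290396
PV = $3,100.00 * 0.290396 / 0.0349 = $25,794.48

$25,794.48


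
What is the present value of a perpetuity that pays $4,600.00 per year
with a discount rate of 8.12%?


Formula: PV = C / r
Substituting: PV = $4,600.00 / 0.0812
PV = $56,650.25

$56,650.25


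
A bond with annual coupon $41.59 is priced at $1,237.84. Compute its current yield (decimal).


Formula: Current yield = annual coupon / price
Substituting: CY = $41.59 / $1,237.84
CY = 0.033599

0.033599


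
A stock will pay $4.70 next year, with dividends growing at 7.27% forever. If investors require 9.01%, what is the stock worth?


Formula: P = D1 / (r - g)
Spread: r - g = 0.0901 - 0.0727 = 0.0174
Substituting: P = $4.70 / 0.0174
P = $270.11

$270.11


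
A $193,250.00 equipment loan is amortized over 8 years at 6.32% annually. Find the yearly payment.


Formula: PMT = PV * r / (1 - (1+r)^(-n))
Denominator: 1 - (1 + 0.0632)^(-8) = 0.387536
Numerator: $193,250.00 * 0.0632 = 12213.4
PMT = 12213.4 / 0.387536 = $31,515.49

$31,515.49


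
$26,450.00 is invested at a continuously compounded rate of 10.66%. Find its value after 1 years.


Formula: FV = P * e^(r*t)
Exponent: r*t = 0.1066 * 1 = 0.1066
e^(0.1066) = 1.112489
FV = $26,450.00 * 1.112489 = $29,425.34

$29,425.34


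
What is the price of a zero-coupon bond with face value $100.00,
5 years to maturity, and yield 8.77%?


Formula: Price = FV / (1 + r)^n
Substituting: Price = $100.00 / (1 + 0.0877)^5
Discount factor: (1.0877)^5 = 1.522459
Price = $100.00 / 1.522459 = $65.68

$65.68


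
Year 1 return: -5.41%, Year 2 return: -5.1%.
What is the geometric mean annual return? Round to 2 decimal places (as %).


Formula: Geometric mean = ((1+r1)*(1+r2))^(1/2) - 1
Product: (1 + -0.0541) * (1 + -0.051) = 0.9459 * 0.949 = 0.897659
Square root: 0.897659^0.5 = 0.947449
Geometric mean = 0.947449 - 1 = -0.052551
As percentage: -5.26%

-5.26%


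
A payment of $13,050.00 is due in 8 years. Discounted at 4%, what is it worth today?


Formula: PV = FV / (1 + r)^n
Substituting: PV = $13,050.00 / (1 + 0.04)^8
Discount factor: (1.04)^8 = 1.368569
PV = $13,050.00 / 1.368569 = $9,535.51

$9,535.51


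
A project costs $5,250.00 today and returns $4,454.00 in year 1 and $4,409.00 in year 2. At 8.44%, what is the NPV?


Formula: NPV = C0 + C1/(1+r) + C2/(1+r)^2
Discount C1: $4,454.00 / (1 + 0.0844) = $4,107.34
Discount C2: $4,409.00 / (1 + 0.0844)^2 = $3,749.39
NPV = -$5,250.00 + $4,107.34 + $3,749.39 = $2,606.73

$2,606.73


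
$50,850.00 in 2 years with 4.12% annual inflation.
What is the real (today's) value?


Formula: Real value = nominal / (1 + inflation)^years
Price level: (1 + 0.0412)^2 = 1.084097
Real value = $50,850.00 / 1.084097 = $46,905.38

$46,905.38


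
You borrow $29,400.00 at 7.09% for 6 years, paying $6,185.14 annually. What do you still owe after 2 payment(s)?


Formula: Balance = PV*(1+r)^k - PMT*((1+r)^k - 1)/r
Growth: (1 + 0.0709)^2 = 1.146827
Accumulated factor: ((1+r)^k - 1)/r = 2.0709
Balance = $29,400.00 * 1.146827 - $6,185.14 * 2.0709
Balance = $20,907.90

$20,907.90


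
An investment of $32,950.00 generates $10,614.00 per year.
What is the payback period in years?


Formula: Payback = investment / annual cash flow
Substituting: Payback = $32,950.00 / $10,614.00
Payback = 3.1044 years

3.1044 years


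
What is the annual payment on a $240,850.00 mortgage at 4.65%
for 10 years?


Formula: PMT = PV * r / (1 - (1+r)^(-n))
Denominator: 1 - (1 + 0.0465)^(-10) = 0.365243
Numerator: $240,850.00 * 0.0465 = 11199.525
PMT = 11199.525 / 0.365243 = $30,663.24

$30,663.24


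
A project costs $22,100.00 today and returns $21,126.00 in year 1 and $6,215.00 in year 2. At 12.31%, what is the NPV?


Formula: NPV = C0 + C1/(1+r) + C2/(1+r)^2
Discount C1: $21,126.00 / (1 + 0.1231) = $18,810.44
Discount C2: $6,215.00 / (1 + 0.1231)^2 = $4,927.25
NPV = -$22,100.00 + $18,810.44 + $4,927.25 = $1,637.68

$1,637.68


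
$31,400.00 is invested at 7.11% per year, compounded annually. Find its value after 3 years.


Formula: FV = P * (1 + r)^n
Substituting: FV = $31,400.00 * (1 + 0.0711)^3
Growth factor: (1.0711)^3 = 1.228825
FV = $31,400.00 * 1.228825 = $38,585.11

$38,585.11


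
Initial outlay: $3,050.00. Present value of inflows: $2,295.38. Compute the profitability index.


Formula: PI = PV(cash flows) / initial investment
Substituting: PI = $2,295.38 / $3,050.00
PI = 0.7526

0.7526


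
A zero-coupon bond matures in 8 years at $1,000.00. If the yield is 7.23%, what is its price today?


Formula: Price = FV / (1 + r)^n
Substituting: Price = $1,000.00 / (1 + 0.0723)^8
Discount factor: (1.0723)^8 = 1.747956
Price = $1,000.00 / 1.747956 = $572.10

$572.10


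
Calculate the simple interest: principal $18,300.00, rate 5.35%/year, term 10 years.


Formula: I = P * r * t
Substituting: I = $18,300.00 * 0.0535 * 10
Step: I = $18,300.00 * 0.535
I = $9,790.50

$9,790.50


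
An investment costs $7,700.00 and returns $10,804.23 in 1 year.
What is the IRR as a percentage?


Formula: IRR = C1/C0 - 1
Substituting: IRR = $10,804.23 / $7,700.00 - 1
Ratio: 1.403147 - 1 = 0.403147
IRR = 40.3147%

40.3147%


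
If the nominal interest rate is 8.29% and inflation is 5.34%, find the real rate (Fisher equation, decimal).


Formula: (1 + r_real) = (1 + r_nom) / (1 + inflation)
Substituting: (1 + r_real) = 1.0829 / 1.0534
(1 + r_real) = 1.028005
r_real = 1.028005 - 1 = 0.028005

0.028005


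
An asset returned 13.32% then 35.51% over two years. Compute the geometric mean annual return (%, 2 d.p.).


Formula: Geometric mean = ((1+r1)*(1+r2))^(1/2) - 1
Product: (1 + 0.1332) * (1 + 0.3551) = 1.1332 * 1.3551 = 1.535599
Square root: 1.535599^0.5 = 1.239193
Geometric mean = 1.239193 - 1 = 0.239193
As percentage: 23.92%

23.92%


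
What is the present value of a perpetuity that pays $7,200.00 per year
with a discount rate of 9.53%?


Formula: PV = C / r
Substituting: PV = $7,200.00 / 0.0953
PV = $75,550.89

$75,550.89


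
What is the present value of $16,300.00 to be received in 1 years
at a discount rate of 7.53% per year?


Formula: PV = FV / (1 + r)^n
Substituting: PV = $16,300.00 / (1 + 0.0753)^1
Discount factor: (1.0753)^1 = 1.0753
PV = $16,300.00 / 1.0753 = $15,158.56

$15,158.56


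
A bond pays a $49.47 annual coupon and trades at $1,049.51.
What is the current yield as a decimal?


Formula: Current yield = annual coupon / price
Substituting: CY = $49.47 / $1,049.51
CY = 0.047136

0.047136


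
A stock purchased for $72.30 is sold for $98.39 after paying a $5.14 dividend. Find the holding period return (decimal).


Formula: HPR = (P1 - P0 + D) / P0
Gain: $98.39 - $72.30 + $5.14 = $31.23
HPR = $31.23 / $72.30 = 0.432

0.432


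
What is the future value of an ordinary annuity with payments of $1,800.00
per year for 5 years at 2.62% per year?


Formula: FV = PMT * ((1+r)^n - 1) / r
Growth factor: (1 + 0.0262)^5 = 1.138047
Numerator: 1.138047 - 1 = 0.138047
FV = $1,800.00 * 0.138047 / 0.0262 = $9,484.12

$9,484.12


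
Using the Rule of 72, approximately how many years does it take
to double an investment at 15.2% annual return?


Formula: Years ≈ 72 / r
Substituting: Years ≈ 72 / 15.2
Years ≈ 4.7

4.7 years


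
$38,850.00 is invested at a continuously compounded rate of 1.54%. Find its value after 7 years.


Formula: FV = P * e^(r*t)
Exponent: r*t = 0.0154 * 7 = 0.1078
e^(0.1078) = 1.113825
FV = $38,850.00 * 1.113825 = $43,272.10

$43,272.10


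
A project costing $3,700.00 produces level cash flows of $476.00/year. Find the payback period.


Formula: Payback = investment / annual cash flow
Substituting: Payback = $3,700.00 / $476.00
Payback = 7.7731 years

7.7731 years


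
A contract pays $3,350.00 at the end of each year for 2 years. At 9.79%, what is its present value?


Formula: PV = PMT * (1 - (1+r)^(-n)) / r
Discount factor: (1 + 0.0979)^(-2) = 0.829611
Bracket: 1 - 0.829611 = 0.170389
PV = $3,350.00 * 0.170389 / 0.0979 = $5,830.48

$5,830.48


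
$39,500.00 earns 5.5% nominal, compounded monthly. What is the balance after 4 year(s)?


Formula: FV = P * (1 + r/m)^(m*t)
Period rate: r/m = 0.055 / 12 = 0.004583
Total periods: m*t = 12 * 4 = 48
Growth factor: (1 + 0.004583)^48 = 1.245451
FV = $39,500.00 * 1.245451 = $49,195.30

$49,195.30


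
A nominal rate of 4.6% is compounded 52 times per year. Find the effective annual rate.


Formula: EAR = (1 + r/m)^m - 1
Period rate: r/m = 0.046 / 52 = 0.000885
Compounding: (1 + 0.000885)^52 = 1.047053
EAR = 1.047053 - 1 = 0.047053

0.047053


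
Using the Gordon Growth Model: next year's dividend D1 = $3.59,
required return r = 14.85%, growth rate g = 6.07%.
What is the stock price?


Formula: P = D1 / (r - g)
Spread: r - g = 0.1485 - 0.0607 = 0.0878
Substituting: P = $3.59 / 0.0878
P = $40.89

$40.89


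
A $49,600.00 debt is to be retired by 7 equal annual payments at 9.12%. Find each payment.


Formula: PMT = PV * r / (1 - (1+r)^(-n))
Denominator: 1 - (1 + 0.0912)^(-7) = 0.457163
Numerator: $49,600.00 * 0.0912 = 4523.52
PMT = 4523.52 / 0.457163 = $9,894.77

$9,894.77


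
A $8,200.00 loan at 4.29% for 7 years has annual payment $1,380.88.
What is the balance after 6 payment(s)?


Formula: Balance = PV*(1+r)^k - PMT*((1+r)^k - 1)/r
Growth: (1 + 0.0429)^6 = 1.286637
Accumulated factor: ((1+r)^k - 1)/r = 6.681513
Balance = $8,200.00 * 1.286637 - $1,380.88 * 6.681513
Balance = $1,324.06

$1,324.06


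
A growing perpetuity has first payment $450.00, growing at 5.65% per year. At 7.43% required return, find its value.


Formula: PV = C / (r - g)
Spread: r - g = 0.0743 - 0.0565 = 0.0178
Substituting: PV = $450.00 / 0.0178
PV = $25,280.90

$25,280.90


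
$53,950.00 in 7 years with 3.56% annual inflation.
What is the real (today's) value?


Formula: Real value = nominal / (1 + inflation)^years
Price level: (1 + 0.0356)^7 = 1.277451
Real value = $53,950.00 / 1.277451 = $42,232.54

$42,232.54


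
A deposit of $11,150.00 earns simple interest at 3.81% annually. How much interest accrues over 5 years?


Formula: I = P * r * t
Substituting: I = $11,150.00 * 0.0381 * 5
Step: I = $11,150.00 * 0.1905
I = $2,124.08

$2,124.08


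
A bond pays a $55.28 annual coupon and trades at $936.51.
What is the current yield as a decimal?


Formula: Current yield = annual coupon / price
Substituting: CY = $55.28 / $936.51
CY = 0.059028

0.059028


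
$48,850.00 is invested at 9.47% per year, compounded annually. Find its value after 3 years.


Formula: FV = P * (1 + r)^n
Substituting: FV = $48,850.00 * (1 + 0.0947)^3
Growth factor: (1.0947)^3 = 1.311854
FV = $48,850.00 * 1.311854 = $64,084.05

$64,084.05


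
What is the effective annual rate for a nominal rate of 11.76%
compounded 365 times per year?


Formula: EAR = (1 + r/m)^m - 1
Period rate: r/m = 0.1176 / 365 = 0.000322
Compounding: (1 + 0.000322)^365 = 1.124773
EAR = 1.124773 - 1 = 0.124773

0.124773


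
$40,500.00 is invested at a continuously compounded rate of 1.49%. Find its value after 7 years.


Formula: FV = P * e^(r*t)
Exponent: r*t = 0.0149 * 7 = 0.1043
e^(0.1043) = 1.109933
FV = $40,500.00 * 1.109933 = $44,952.30

$44,952.30


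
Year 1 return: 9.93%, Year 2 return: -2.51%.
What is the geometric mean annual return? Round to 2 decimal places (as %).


Formula: Geometric mean = ((1+r1)*(1+r2))^(1/2) - 1
Product: (1 + 0.0993) * (1 + -0.0251) = 1.0993 * 0.9749 = 1.071708
Square root: 1.071708^0.5 = 1.035233
Geometric mean = 1.035233 - 1 = 0.035233
As percentage: 3.52%

3.52%
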